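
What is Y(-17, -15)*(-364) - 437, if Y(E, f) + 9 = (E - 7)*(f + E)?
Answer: -276713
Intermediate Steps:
Y(E, f) = -9 + (-7 + E)*(E + f) (Y(E, f) = -9 + (E - 7)*(f + E) = -9 + (-7 + E)*(E + f))
Y(-17, -15)*(-364) - 437 = (-9 + (-17)² - 7*(-17) - 7*(-15) - 17*(-15))*(-364) - 437 = (-9 + 289 + 119 + 105 + 255)*(-364) - 437 = 759*(-364) - 437 = -276276 - 437 = -276713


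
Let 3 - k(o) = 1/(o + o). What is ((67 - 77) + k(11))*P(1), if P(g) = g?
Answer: -155/22 ≈ -7.0455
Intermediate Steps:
k(o) = 3 - 1/(2*o) (k(o) = 3 - 1/(o + o) = 3 - 1/(2*o))
((67 - 77) + k(11))*P(1) = ((67 - 77) + (3 - 1/2/11))*1 = (-10 + (3 - 1/2*1/11))*1 = (-10 + (3 - 1/22))*1 = (-10 + 65/22)*1 = -155/22*1 = -155/22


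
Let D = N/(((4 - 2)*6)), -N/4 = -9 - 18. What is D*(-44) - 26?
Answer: -422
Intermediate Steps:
N = 108 (N = -4*(-9 - 18) = -4*(-27) = 108)
D = 9 (D = 108/(((4 - 2)*6)) = 108/((2*6)) = 108/12 = 108*(1/12) = 9)
D*(-44) - 26 = 9*(-44) - 26 = -396 - 26 = -422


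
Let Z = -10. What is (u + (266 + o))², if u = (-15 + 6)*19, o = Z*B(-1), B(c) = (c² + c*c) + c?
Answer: 7225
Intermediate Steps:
B(c) = c + 2*c² (B(c) = (c² + c²) + c = 2*c² + c = c + 2*c²)
o = -10 (o = -(-10)*(1 + 2*(-1)) = -(-10)*(1 - 2) = -(-10)*(-1) = -10*1 = -10)
u = -171 (u = -9*19 = -171)
(u + (266 + o))² = (-171 + (266 - 10))² = (-171 + 256)² = 85² = 7225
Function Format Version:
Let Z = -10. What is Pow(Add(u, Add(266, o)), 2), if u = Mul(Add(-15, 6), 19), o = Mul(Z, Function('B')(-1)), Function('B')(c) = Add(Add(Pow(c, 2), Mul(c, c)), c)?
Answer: 7225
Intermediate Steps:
Function('B')(c) = Add(c, Mul(2, Pow(c, 2))) (Function('B')(c) = Add(Add(Pow(c, 2), Pow(c, 2)), c) = Add(Mul(2, Pow(c, 2)), c) = Add(c, Mul(2, Pow(c, 2))))
o = -10 (o = Mul(-10, Mul(-1, Add(1, Mul(2, -1)))) = Mul(-10, Mul(-1, Add(1, -2))) = Mul(-10, Mul(-1, -1)) = Mul(-10, 1) = -10)
u = -171 (u = Mul(-9, 19) = -171)
Pow(Add(u, Add(266, o)), 2) = Pow(Add(-171, Add(266, -10)), 2) = Pow(Add(-171, 256), 2) = Pow(85, 2) = 7225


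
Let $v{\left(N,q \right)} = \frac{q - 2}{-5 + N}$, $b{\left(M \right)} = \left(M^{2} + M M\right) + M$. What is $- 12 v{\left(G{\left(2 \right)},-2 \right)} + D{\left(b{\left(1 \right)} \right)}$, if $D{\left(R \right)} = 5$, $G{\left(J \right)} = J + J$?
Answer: $-43$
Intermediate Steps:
$G{\left(J \right)} = 2 J$
$b{\left(M \right)} = M + 2 M^{2}$ ($b{\left(M \right)} = \left(M^{2} + M^{2}\right) + M = 2 M^{2} + M = M + 2 M^{2}$)
$v{\left(N,q \right)} = \frac{-2 + q}{-5 + N}$
$- 12 v{\left(G{\left(2 \right)},-2 \right)} + D{\left(b{\left(1 \right)} \right)} = - 12 \frac{-2 - 2}{-5 + 2 \cdot 2} + 5 = - 12 \frac{1}{-5 + 4} \left(-4\right) + 5 = - 12 \frac{1}{-1} \left(-4\right) + 5 = - 12 \left(\left(-1\right) \left(-4\right)\right) + 5 = \left(-12\right) 4 + 5 = -48 + 5 = -43$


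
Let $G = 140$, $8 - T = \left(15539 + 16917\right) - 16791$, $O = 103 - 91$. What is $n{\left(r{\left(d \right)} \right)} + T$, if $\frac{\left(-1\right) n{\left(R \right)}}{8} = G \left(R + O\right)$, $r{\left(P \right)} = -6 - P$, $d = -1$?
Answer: $-23497$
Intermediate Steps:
$O = 12$ ($O = 103 - 91 = 12$)
$T = -15657$ ($T = 8 - \left(\left(15539 + 16917\right) - 16791\right) = 8 - \left(32456 - 16791\right) = 8 - 15665 = -15657$)
$n{\left(R \right)} = -13440 - 1120 R$ ($n{\left(R \right)} = - 8 \cdot 140 \left(R + 12\right) = - 8 \cdot 140 \left(12 + R\right) = - 8 \left(1680 + 140 R\right) = -13440 - 1120 R$)
$n{\left(r{\left(d \right)} \right)} + T = \left(-13440 - 1120 \left(-6 - -1\right)\right) - 15657 = \left(-13440 - 1120 \left(-6 + 1\right)\right) - 15657 = \left(-13440 - -5600\right) - 15657 = \left(-13440 + 5600\right) - 15657 = -7840 - 15657 = -23497$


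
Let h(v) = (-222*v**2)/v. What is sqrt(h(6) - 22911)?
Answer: I*sqrt(24243) ≈ 155.7*I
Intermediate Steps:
h(v) = -222*v
sqrt(h(6) - 22911) = sqrt(-222*6 - 22911) = sqrt(-1332 - 22911) = sqrt(-24243) = I*sqrt(24243)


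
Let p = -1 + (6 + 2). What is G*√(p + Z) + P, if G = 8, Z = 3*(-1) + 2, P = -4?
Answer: -4 + 8*√6 ≈ 15.596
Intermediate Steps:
p = 7 (p = -1 + 8 = 7)
Z = -1 (Z = -3 + 2 = -1)
G*√(p + Z) + P = 8*√(7 - 1) - 4 = 8*√6 - 4 = -4 + 8*√6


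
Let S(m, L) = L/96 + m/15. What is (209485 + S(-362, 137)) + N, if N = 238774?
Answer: 71717807/160 ≈ 4.4824e+5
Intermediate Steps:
S(m, L) = m/15 + L/96 (S(m, L) = L*(1/96) + m*(1/15) = L/96 + m/15 = m/15 + L/96)
(209485 + S(-362, 137)) + N = (209485 + ((1/15)*(-362) + (1/96)*137)) + 238774 = (209485 + (-362/15 + 137/96)) + 238774 = (209485 - 3633/160) + 238774 = 33513967/160 + 238774 = 71717807/160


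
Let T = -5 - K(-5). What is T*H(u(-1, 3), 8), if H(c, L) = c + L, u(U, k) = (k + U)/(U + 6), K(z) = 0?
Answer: -42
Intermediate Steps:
u(U, k) = (U + k)/(6 + U)
H(c, L) = L + c
T = -5 (T = -5 - 1*0 = -5 + 0 = -5)
T*H(u(-1, 3), 8) = -5*(8 + (-1 + 3)/(6 - 1)) = -5*(8 + 2/5) = -5*(8 + (⅕)*2) = -5*(8 + ⅖) = -5*42/5 = -42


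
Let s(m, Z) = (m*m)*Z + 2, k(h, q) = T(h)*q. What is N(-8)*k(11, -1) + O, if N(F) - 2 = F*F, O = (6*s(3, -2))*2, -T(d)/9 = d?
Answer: 6342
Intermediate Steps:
T(d) = -9*d
k(h, q) = -9*h*q (k(h, q) = (-9*h)*q = -9*h*q)
s(m, Z) = 2 + Z*m² (s(m, Z) = m²*Z + 2 = Z*m² + 2 = 2 + Z*m²)
O = -192 (O = (6*(2 - 2*3²))*2 = (6*(2 - 2*9))*2 = (6*(2 - 18))*2 = (6*(-16))*2 = -96*2 = -192)
N(F) = 2 + F² (N(F) = 2 + F*F = 2 + F²)
N(-8)*k(11, -1) + O = (2 + (-8)²)*(-9*11*(-1)) - 192 = (2 + 64)*99 - 192 = 66*99 - 192 = 6534 - 192 = 6342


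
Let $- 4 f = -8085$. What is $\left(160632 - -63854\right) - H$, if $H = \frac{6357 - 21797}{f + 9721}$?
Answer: $\frac{10543944694}{46969} \approx 2.2449 \cdot 10^{5}$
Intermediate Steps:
$f = \frac{8085}{4}$ ($f = \left(- \frac{1}{4}\right) \left(-8085\right) = \frac{8085}{4} \approx 2021.3$)
$H = - \frac{61760}{46969}$ ($H = \frac{6357 - 21797}{\frac{8085}{4} + 9721} = - \frac{15440}{\frac{46969}{4}} = \left(-15440\right) \frac{4}{46969} = - \frac{61760}{46969} \approx -1.3149$)
$\left(160632 - -63854\right) - H = \left(160632 - -63854\right) - - \frac{61760}{46969} = \left(160632 + 63854\right) + \frac{61760}{46969} = 224486 + \frac{61760}{46969} = \frac{10543944694}{46969}$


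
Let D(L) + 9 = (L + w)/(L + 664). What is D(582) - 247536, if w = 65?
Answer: -308440423/1246 ≈ -2.4754e+5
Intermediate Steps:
D(L) = -9 + (65 + L)/(664 + L) (D(L) = -9 + (L + 65)/(L + 664) = -9 + (65 + L)/(664 + L))
D(582) - 247536 = (-5911 - 8*582)/(664 + 582) - 247536 = (-5911 - 4656)/1246 - 247536 = (1/1246)*(-10567) - 247536 = -10567/1246 - 247536 = -308440423/1246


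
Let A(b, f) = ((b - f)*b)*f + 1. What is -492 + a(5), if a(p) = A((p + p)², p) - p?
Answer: 47004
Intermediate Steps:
A(b, f) = 1 + b*f*(b - f) (A(b, f) = (b*(b - f))*f + 1 = b*f*(b - f) + 1 = 1 + b*f*(b - f))
a(p) = 1 - p - 4*p⁴ + 16*p⁵ (a(p) = (1 + p*((p + p)²)² - (p + p)²*p²) - p = (1 + p*((2*p)²)² - (2*p)²*p²) - p = (1 + p*(4*p²)² - 4*p²*p²) - p = (1 + p*(16*p⁴) - 4*p⁴) - p = (1 + 16*p⁵ - 4*p⁴) - p = (1 - 4*p⁴ + 16*p⁵) - p = 1 - p - 4*p⁴ + 16*p⁵)
-492 + a(5) = -492 + (1 - 1*5 - 4*5⁴ + 16*5⁵) = -492 + (1 - 5 - 4*625 + 16*3125) = -492 + (1 - 5 - 2500 + 50000) = -492 + 47496 = 47004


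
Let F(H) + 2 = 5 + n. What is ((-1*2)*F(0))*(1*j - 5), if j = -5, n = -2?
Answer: 20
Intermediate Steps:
F(H) = 1 (F(H) = -2 + (5 - 2) = -2 + 3 = 1)
((-1*2)*F(0))*(1*j - 5) = (-1*2*1)*(1*(-5) - 5) = (-2*1)*(-5 - 5) = -2*(-10) = 20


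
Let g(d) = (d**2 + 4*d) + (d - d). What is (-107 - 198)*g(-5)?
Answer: -1525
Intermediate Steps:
g(d) = d**2 + 4*d (g(d) = (d**2 + 4*d) + 0 = d**2 + 4*d)
(-107 - 198)*g(-5) = (-107 - 198)*(-5*(4 - 5)) = -(-1525)*(-1) = -305*5 = -1525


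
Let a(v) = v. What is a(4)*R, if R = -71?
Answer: -284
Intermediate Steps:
a(4)*R = 4*(-71) = -284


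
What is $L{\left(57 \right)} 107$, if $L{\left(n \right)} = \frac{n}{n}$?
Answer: $107$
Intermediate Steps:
$L{\left(n \right)} = 1$
$L{\left(57 \right)} 107 = 1 \cdot 107 = 107$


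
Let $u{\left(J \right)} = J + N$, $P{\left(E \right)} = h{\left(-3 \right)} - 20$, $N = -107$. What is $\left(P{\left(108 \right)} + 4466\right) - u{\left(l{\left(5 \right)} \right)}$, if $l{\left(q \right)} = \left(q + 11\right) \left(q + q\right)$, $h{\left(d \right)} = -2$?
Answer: $4391$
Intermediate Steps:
$l{\left(q \right)} = 2 q \left(11 + q\right)$ ($l{\left(q \right)} = \left(11 + q\right) 2 q = 2 q \left(11 + q\right)$)
$P{\left(E \right)} = -22$ ($P{\left(E \right)} = -2 - 20 = -22$)
$u{\left(J \right)} = -107 + J$ ($u{\left(J \right)} = J - 107 = -107 + J$)
$\left(P{\left(108 \right)} + 4466\right) - u{\left(l{\left(5 \right)} \right)} = \left(-22 + 4466\right) - \left(-107 + 2 \cdot 5 \left(11 + 5\right)\right) = 4444 - \left(-107 + 2 \cdot 5 \cdot 16\right) = 4444 - \left(-107 + 160\right) = 4444 - 53 = 4391$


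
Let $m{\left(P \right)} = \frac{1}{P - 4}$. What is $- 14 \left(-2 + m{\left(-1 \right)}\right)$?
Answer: $\frac{154}{5} \approx 30.8$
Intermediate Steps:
$m{\left(P \right)} = \frac{1}{-4 + P}$
$- 14 \left(-2 + m{\left(-1 \right)}\right) = - 14 \left(-2 + \frac{1}{-4 - 1}\right) = - 14 \left(-2 + \frac{1}{-5}\right) = - 14 \left(-2 - \frac{1}{5}\right) = \left(-14\right) \left(- \frac{11}{5}\right) = \frac{154}{5}$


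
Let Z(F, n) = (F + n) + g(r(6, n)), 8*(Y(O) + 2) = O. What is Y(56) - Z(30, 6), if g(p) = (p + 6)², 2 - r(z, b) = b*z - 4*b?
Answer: -47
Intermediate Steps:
r(z, b) = 2 + 4*b - b*z (r(z, b) = 2 - (b*z - 4*b) = 2 - (-4*b + b*z) = 2 + (4*b - b*z) = 2 + 4*b - b*z)
Y(O) = -2 + O/8
g(p) = (6 + p)²
Z(F, n) = F + n + (8 - 2*n)² (Z(F, n) = (F + n) + (6 + (2 + 4*n - 1*n*6))² = (F + n) + (6 + (2 + 4*n - 6*n))² = (F + n) + (6 + (2 - 2*n))² = (F + n) + (8 - 2*n)² = F + n + (8 - 2*n)²)
Y(56) - Z(30, 6) = (-2 + (⅛)*56) - (30 + 6 + 4*(4 - 1*6)²) = (-2 + 7) - (30 + 6 + 4*(4 - 6)²) = 5 - (30 + 6 + 4*(-2)²) = 5 - (30 + 6 + 4*4) = 5 - (30 + 6 + 16) = 5 - 1*52 = 5 - 52 = -47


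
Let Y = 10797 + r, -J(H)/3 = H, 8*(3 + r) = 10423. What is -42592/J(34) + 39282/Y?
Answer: 2076947456/4935525 ≈ 420.82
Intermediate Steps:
r = 10399/8 (r = -3 + (⅛)*10423 = -3 + 10423/8 = 10399/8 ≈ 1299.9)
J(H) = -3*H
Y = 96775/8 (Y = 10797 + 10399/8 = 96775/8 ≈ 12097.)
-42592/J(34) + 39282/Y = -42592/((-3*34)) + 39282/(96775/8) = -42592/(-102) + 39282*(8/96775) = -42592*(-1/102) + 314256/96775 = 21296/51 + 314256/96775 = 2076947456/4935525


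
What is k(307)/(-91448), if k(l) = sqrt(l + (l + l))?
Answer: -sqrt(921)/91448 ≈ -0.00033186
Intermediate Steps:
k(l) = sqrt(3)*sqrt(l) (k(l) = sqrt(l + 2*l) = sqrt(3*l) = sqrt(3)*sqrt(l))
k(307)/(-91448) = (sqrt(3)*sqrt(307))/(-91448) = sqrt(921)*(-1/91448) = -sqrt(921)/91448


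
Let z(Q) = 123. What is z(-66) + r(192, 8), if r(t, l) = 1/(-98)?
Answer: 12053/98 ≈ 122.99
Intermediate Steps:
r(t, l) = -1/98
z(-66) + r(192, 8) = 123 - 1/98 = 12053/98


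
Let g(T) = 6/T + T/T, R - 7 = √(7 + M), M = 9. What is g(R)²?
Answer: 289/121 ≈ 2.3884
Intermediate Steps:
R = 11 (R = 7 + √(7 + 9) = 7 + √16 = 7 + 4 = 11)
g(T) = 1 + 6/T (g(T) = 6/T + 1 = 1 + 6/T)
g(R)² = ((6 + 11)/11)² = ((1/11)*17)² = (17/11)² = 289/121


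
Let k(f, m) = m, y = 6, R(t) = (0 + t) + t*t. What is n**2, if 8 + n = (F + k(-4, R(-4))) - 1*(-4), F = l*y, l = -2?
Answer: 16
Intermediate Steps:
R(t) = t + t**2
F = -12 (F = -2*6 = -12)
n = -4 (n = -8 + ((-12 - 4*(1 - 4)) - 1*(-4)) = -8 + ((-12 - 4*(-3)) + 4) = -8 + ((-12 + 12) + 4) = -8 + (0 + 4) = -8 + 4 = -4)
n**2 = (-4)**2 = 16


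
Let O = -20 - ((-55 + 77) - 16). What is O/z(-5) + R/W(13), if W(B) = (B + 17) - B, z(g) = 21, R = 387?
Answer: 7685/357 ≈ 21.527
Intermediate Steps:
O = -26 (O = -20 - (22 - 16) = -20 - 1*6 = -20 - 6 = -26)
W(B) = 17 (W(B) = (17 + B) - B = 17)
O/z(-5) + R/W(13) = -26/21 + 387/17 = 7685/357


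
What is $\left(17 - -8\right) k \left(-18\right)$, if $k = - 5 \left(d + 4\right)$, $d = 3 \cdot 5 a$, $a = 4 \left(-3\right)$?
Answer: $-396000$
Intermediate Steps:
$a = -12$
$d = -180$ ($d = 3 \cdot 5 \left(-12\right) = 15 \left(-12\right) = -180$)
$k = 880$ ($k = - 5 \left(-180 + 4\right) = \left(-5\right) \left(-176\right) = 880$)
$\left(17 - -8\right) k \left(-18\right) = \left(17 - -8\right) 880 \left(-18\right) = \left(17 + 8\right) 880 \left(-18\right) = 25 \cdot 880 \left(-18\right) = 22000 \left(-18\right) = -396000$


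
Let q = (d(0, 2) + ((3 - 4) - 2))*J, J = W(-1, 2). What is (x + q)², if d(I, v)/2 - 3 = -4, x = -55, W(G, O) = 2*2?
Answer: 5625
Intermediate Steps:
W(G, O) = 4
d(I, v) = -2 (d(I, v) = 6 + 2*(-4) = 6 - 8 = -2)
J = 4
q = -20 (q = (-2 + ((3 - 4) - 2))*4 = (-2 + (-1 - 2))*4 = (-2 - 3)*4 = -5*4 = -20)
(x + q)² = (-55 - 20)² = (-75)² = 5625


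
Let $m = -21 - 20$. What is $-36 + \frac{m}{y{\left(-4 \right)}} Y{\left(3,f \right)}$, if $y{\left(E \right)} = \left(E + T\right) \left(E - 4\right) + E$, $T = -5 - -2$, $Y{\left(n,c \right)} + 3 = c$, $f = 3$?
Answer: $-36$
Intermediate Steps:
$Y{\left(n,c \right)} = -3 + c$
$T = -3$ ($T = -5 + 2 = -3$)
$y{\left(E \right)} = E + \left(-4 + E\right) \left(-3 + E\right)$ ($y{\left(E \right)} = \left(E - 3\right) \left(E - 4\right) + E = \left(-3 + E\right) \left(-4 + E\right) + E = \left(-4 + E\right) \left(-3 + E\right) + E = E + \left(-4 + E\right) \left(-3 + E\right)$)
$m = -41$ ($m = -21 - 20 = -41$)
$-36 + \frac{m}{y{\left(-4 \right)}} Y{\left(3,f \right)} = -36 + - \frac{41}{12 + \left(-4\right)^{2} - -24} \left(-3 + 3\right) = -36 + - \frac{41}{12 + 16 + 24} \cdot 0 = -36 + - \frac{41}{52} \cdot 0 = -36 + \left(-41\right) \frac{1}{52} \cdot 0 = -36 - 0 = -36 + 0 = -36$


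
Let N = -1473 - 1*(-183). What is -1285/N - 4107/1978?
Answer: -3205/2967 ≈ -1.0802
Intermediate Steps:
N = -1290 (N = -1473 + 183 = -1290)
-1285/N - 4107/1978 = -1285/(-1290) - 4107/1978 = -1285*(-1/1290) - 4107*1/1978 = 257/258 - 4107/1978 = -3205/2967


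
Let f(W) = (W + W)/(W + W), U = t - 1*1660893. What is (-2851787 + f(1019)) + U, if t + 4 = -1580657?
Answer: -6093340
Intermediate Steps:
t = -1580661 (t = -4 - 1580657 = -1580661)
U = -3241554 (U = -1580661 - 1*1660893 = -1580661 - 1660893 = -3241554)
f(W) = 1 (f(W) = (2*W)/((2*W)) = (2*W)*(1/(2*W)) = 1)
(-2851787 + f(1019)) + U = (-2851787 + 1) - 3241554 = -2851786 - 3241554 = -6093340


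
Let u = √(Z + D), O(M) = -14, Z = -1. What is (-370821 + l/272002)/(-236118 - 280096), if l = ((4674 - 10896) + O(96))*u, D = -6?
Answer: 370821/516214 + 1559*I*√7/35102810107 ≈ 0.71835 + 1.175e-7*I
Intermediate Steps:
u = I*√7 (u = √(-1 - 6) = √(-7) = I*√7 ≈ 2.6458*I)
l = -6236*I*√7 (l = ((4674 - 10896) - 14)*(I*√7) = (-6222 - 14)*(I*√7) = -6236*I*√7 ≈ -16499.0*I)
(-370821 + l/272002)/(-236118 - 280096) = (-370821 - 6236*I*√7/272002)/(-236118 - 280096) = (-370821 - 6236*I*√7*(1/272002))/(-516214) = (-370821 - 3118*I*√7/136001)*(-1/516214) = 370821/516214 + 1559*I*√7/35102810107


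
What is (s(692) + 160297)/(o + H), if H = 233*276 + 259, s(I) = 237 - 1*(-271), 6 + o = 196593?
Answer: 160805/261154 ≈ 0.61575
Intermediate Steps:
o = 196587 (o = -6 + 196593 = 196587)
s(I) = 508 (s(I) = 237 + 271 = 508)
H = 64567 (H = 64308 + 259 = 64567)
(s(692) + 160297)/(o + H) = (508 + 160297)/(196587 + 64567) = 160805/261154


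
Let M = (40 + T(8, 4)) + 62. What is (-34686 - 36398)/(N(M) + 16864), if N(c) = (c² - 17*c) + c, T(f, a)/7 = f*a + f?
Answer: -1367/3013 ≈ -0.45370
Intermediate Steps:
T(f, a) = 7*f + 7*a*f (T(f, a) = 7*(f*a + f) = 7*(a*f + f) = 7*(f + a*f) = 7*f + 7*a*f)
M = 382 (M = (40 + 7*8*(1 + 4)) + 62 = (40 + 7*8*5) + 62 = (40 + 280) + 62 = 320 + 62 = 382)
N(c) = c² - 16*c
(-34686 - 36398)/(N(M) + 16864) = (-34686 - 36398)/(382*(-16 + 382) + 16864) = -71084/(382*366 + 16864) = -71084/(139812 + 16864) = -71084/156676 = -71084*1/156676 = -1367/3013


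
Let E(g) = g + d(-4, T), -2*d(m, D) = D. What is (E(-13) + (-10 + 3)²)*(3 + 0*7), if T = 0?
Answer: 108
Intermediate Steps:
d(m, D) = -D/2
E(g) = g (E(g) = g - ½*0 = g + 0 = g)
(E(-13) + (-10 + 3)²)*(3 + 0*7) = (-13 + (-10 + 3)²)*(3 + 0*7) = (-13 + (-7)²)*(3 + 0) = (-13 + 49)*3 = 36*3 = 108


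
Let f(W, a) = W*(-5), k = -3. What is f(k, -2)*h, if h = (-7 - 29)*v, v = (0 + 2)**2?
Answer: -2160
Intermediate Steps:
v = 4 (v = 2**2 = 4)
f(W, a) = -5*W
h = -144 (h = (-7 - 29)*4 = -36*4 = -144)
f(k, -2)*h = -5*(-3)*(-144) = 15*(-144) = -2160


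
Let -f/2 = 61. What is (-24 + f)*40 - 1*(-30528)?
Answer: 24688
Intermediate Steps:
f = -122 (f = -2*61 = -122)
(-24 + f)*40 - 1*(-30528) = (-24 - 122)*40 - 1*(-30528) = -146*40 + 30528 = -5840 + 30528 = 24688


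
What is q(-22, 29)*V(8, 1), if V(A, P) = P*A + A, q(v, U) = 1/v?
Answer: -8/11 ≈ -0.72727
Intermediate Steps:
V(A, P) = A + A*P (V(A, P) = A*P + A = A + A*P)
q(-22, 29)*V(8, 1) = (8*(1 + 1))/(-22) = -4*2/11 = -1/22*16 = -8/11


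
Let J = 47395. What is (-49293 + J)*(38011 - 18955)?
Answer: -36168288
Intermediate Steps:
(-49293 + J)*(38011 - 18955) = (-49293 + 47395)*(38011 - 18955) = -1898*19056 = -36168288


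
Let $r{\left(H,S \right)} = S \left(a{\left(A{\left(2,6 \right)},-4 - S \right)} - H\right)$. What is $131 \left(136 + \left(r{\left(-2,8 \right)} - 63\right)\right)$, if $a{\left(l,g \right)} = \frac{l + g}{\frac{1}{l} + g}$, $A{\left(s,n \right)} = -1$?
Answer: $12707$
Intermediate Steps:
$a{\left(l,g \right)} = \frac{g + l}{g + \frac{1}{l}}$
$r{\left(H,S \right)} = S \left(- H - \frac{-5 - S}{5 + S}\right)$ ($r{\left(H,S \right)} = S \left(- \frac{\left(-4 - S\right) - 1}{1 + \left(-4 - S\right) \left(-1\right)} - H\right) = S \left(- \frac{-5 - S}{1 + \left(4 + S\right)} - H\right) = S \left(- \frac{-5 - S}{5 + S} - H\right) = S \left(- H - \frac{-5 - S}{5 + S}\right)$)
$131 \left(136 + \left(r{\left(-2,8 \right)} - 63\right)\right) = 131 \left(136 - \left(63 - 8 \left(1 - -2\right)\right)\right) = 131 \left(136 - \left(63 - 8 \left(1 + 2\right)\right)\right) = 131 \left(136 + \left(8 \cdot 3 - 63\right)\right) = 131 \left(136 + \left(24 - 63\right)\right) = 131 \left(136 - 39\right) = 131 \cdot 97 = 12707$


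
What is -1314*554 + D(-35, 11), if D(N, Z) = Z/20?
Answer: -14559109/20 ≈ -7.2796e+5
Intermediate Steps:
D(N, Z) = Z/20 (D(N, Z) = Z*(1/20) = Z/20)
-1314*554 + D(-35, 11) = -1314*554 + (1/20)*11 = -727956 + 11/20 = -14559109/20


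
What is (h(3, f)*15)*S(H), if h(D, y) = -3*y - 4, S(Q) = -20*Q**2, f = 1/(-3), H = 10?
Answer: 90000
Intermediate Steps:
f = -1/3 ≈ -0.33333
h(D, y) = -4 - 3*y
(h(3, f)*15)*S(H) = ((-4 - 3*(-1/3))*15)*(-20*10**2) = ((-4 + 1)*15)*(-20*100) = -3*15*(-2000) = -45*(-2000) = 90000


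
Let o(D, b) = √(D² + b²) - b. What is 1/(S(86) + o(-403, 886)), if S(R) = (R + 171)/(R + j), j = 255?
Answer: 102937329/19040307644 + 116281*√947405/19040307644 ≈ 0.011351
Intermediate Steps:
S(R) = (171 + R)/(255 + R) (S(R) = (R + 171)/(R + 255) = (171 + R)/(255 + R))
1/(S(86) + o(-403, 886)) = 1/((171 + 86)/(255 + 86) + (√((-403)² + 886²) - 1*886)) = 1/(257/341 + (√(162409 + 784996) - 886)) = 1/((1/341)*257 + (√947405 - 886)) = 1/(257/341 + (-886 + √947405)) = 1/(-301869/341 + √947405)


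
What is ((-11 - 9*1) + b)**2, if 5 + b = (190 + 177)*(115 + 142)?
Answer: 8891358436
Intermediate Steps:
b = 94314 (b = -5 + (190 + 177)*(115 + 142) = -5 + 367*257 = -5 + 94319 = 94314)
((-11 - 9*1) + b)**2 = ((-11 - 9*1) + 94314)**2 = ((-11 - 9) + 94314)**2 = (-20 + 94314)**2 = 94294**2 = 8891358436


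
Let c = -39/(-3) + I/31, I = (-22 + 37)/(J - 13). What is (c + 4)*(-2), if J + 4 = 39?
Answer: -11609/341 ≈ -34.044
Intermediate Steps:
J = 35 (J = -4 + 39 = 35)
I = 15/22 (I = (-22 + 37)/(35 - 13) = 15/22 ≈ 0.68182)
c = 8881/682 (c = -39/(-3) + (15/22)/31 = -39*(-⅓) + (15/22)*(1/31) = 13 + 15/682 = 8881/682 ≈ 13.022)
(c + 4)*(-2) = (8881/682 + 4)*(-2) = (11609/682)*(-2) = -11609/341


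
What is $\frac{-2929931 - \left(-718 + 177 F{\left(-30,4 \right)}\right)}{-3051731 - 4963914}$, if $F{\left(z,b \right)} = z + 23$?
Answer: $\frac{2927974}{8015645} \approx 0.36528$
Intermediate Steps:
$F{\left(z,b \right)} = 23 + z$
$\frac{-2929931 - \left(-718 + 177 F{\left(-30,4 \right)}\right)}{-3051731 - 4963914} = \frac{-2929931 - \left(-718 + 177 \left(23 - 30\right)\right)}{-3051731 - 4963914} = \frac{-2929931 + \left(\left(-177\right) \left(-7\right) + 718\right)}{-8015645} = \left(-2929931 + \left(1239 + 718\right)\right) \left(- \frac{1}{8015645}\right) = \left(-2929931 + 1957\right) \left(- \frac{1}{8015645}\right) = \left(-2927974\right) \left(- \frac{1}{8015645}\right) = \frac{2927974}{8015645}$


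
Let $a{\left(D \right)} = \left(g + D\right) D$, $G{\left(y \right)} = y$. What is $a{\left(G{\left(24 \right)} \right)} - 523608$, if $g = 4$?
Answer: $-522936$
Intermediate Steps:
$a{\left(D \right)} = D \left(4 + D\right)$ ($a{\left(D \right)} = \left(4 + D\right) D = D \left(4 + D\right)$)
$a{\left(G{\left(24 \right)} \right)} - 523608 = 24 \left(4 + 24\right) - 523608 = 24 \cdot 28 - 523608 = 672 - 523608 = -522936$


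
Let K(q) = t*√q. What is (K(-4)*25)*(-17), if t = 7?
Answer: -5950*I ≈ -5950.0*I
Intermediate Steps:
K(q) = 7*√q
(K(-4)*25)*(-17) = ((7*√(-4))*25)*(-17) = ((7*(2*I))*25)*(-17) = ((14*I)*25)*(-17) = (350*I)*(-17) = -5950*I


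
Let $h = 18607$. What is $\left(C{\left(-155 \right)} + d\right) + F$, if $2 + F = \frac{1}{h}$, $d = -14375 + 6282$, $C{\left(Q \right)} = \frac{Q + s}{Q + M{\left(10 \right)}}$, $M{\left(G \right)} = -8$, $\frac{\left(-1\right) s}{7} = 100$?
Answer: $- \frac{24535748247}{3032941} \approx -8089.8$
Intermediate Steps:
$s = -700$ ($s = \left(-7\right) 100 = -700$)
$C{\left(Q \right)} = \frac{-700 + Q}{-8 + Q}$ ($C{\left(Q \right)} = \frac{Q - 700}{Q - 8} = \frac{-700 + Q}{-8 + Q}$)
$d = -8093$
$F = - \frac{37213}{18607}$ ($F = -2 + \frac{1}{18607} = - \frac{37213}{18607} \approx -1.9999$)
$\left(C{\left(-155 \right)} + d\right) + F = \left(\frac{-700 - 155}{-8 - 155} - 8093\right) - \frac{37213}{18607} = \left(\frac{1}{-163} \left(-855\right) - 8093\right) - \frac{37213}{18607} = \left(\left(- \frac{1}{163}\right) \left(-855\right) - 8093\right) - \frac{37213}{18607} = \left(\frac{855}{163} - 8093\right) - \frac{37213}{18607} = - \frac{1318304}{163} - \frac{37213}{18607} = - \frac{24535748247}{3032941}$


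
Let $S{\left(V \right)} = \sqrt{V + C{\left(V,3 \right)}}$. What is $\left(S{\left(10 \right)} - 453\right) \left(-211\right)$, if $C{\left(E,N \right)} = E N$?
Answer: $95583 - 422 \sqrt{10} \approx 94249.0$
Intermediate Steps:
$S{\left(V \right)} = 2 \sqrt{V}$ ($S{\left(V \right)} = \sqrt{V + V 3} = \sqrt{V + 3 V} = \sqrt{4 V} = 2 \sqrt{V}$)
$\left(S{\left(10 \right)} - 453\right) \left(-211\right) = \left(2 \sqrt{10} - 453\right) \left(-211\right) = \left(-453 + 2 \sqrt{10}\right) \left(-211\right) = 95583 - 422 \sqrt{10}$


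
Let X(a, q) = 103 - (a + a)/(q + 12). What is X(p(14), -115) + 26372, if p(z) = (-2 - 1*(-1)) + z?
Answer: 2726951/103 ≈ 26475.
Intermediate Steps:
p(z) = -1 + z (p(z) = (-2 + 1) + z = -1 + z)
X(a, q) = 103 - 2*a/(12 + q)
X(p(14), -115) + 26372 = (1236 - 2*(-1 + 14) + 103*(-115))/(12 - 115) + 26372 = (1236 - 2*13 - 11845)/(-103) + 26372 = -(1236 - 26 - 11845)/103 + 26372 = -1/103*(-10635) + 26372 = 10635/103 + 26372 = 2726951/103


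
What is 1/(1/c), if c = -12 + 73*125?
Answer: 9113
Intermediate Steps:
c = 9113 (c = -12 + 9125 = 9113)
1/(1/c) = 1/(1/9113) = 9113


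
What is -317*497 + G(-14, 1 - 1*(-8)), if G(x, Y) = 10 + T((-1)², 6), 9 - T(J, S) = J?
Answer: -157531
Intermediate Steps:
T(J, S) = 9 - J
G(x, Y) = 18 (G(x, Y) = 10 + (9 - 1*(-1)²) = 10 + (9 - 1*1) = 10 + (9 - 1) = 10 + 8 = 18)
-317*497 + G(-14, 1 - 1*(-8)) = -317*497 + 18 = -157549 + 18 = -157531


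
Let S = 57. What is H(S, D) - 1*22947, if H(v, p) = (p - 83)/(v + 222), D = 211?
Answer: -6402085/279 ≈ -22947.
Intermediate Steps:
H(v, p) = (-83 + p)/(222 + v)
H(S, D) - 1*22947 = (-83 + 211)/(222 + 57) - 1*22947 = 128/279 - 22947 = -6402085/279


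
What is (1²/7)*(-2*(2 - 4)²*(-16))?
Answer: 128/7 ≈ 18.286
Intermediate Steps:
(1²/7)*(-2*(2 - 4)²*(-16)) = (1*(⅐))*(-2*(-2)²*(-16)) = (-2*4*(-16))/7 = (-8*(-16))/7 = (⅐)*128 = 128/7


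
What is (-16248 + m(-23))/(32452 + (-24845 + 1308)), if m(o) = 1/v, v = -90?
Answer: -1462321/802350 ≈ -1.8225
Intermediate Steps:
m(o) = -1/90 (m(o) = 1/(-90) = -1/90)
(-16248 + m(-23))/(32452 + (-24845 + 1308)) = (-16248 - 1/90)/(32452 + (-24845 + 1308)) = -1462321/(90*(32452 - 23537)) = -1462321/90/8915 = -1462321/90*1/8915 = -1462321/802350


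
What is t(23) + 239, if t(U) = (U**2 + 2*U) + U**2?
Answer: 1343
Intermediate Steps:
t(U) = 2*U + 2*U**2
t(23) + 239 = 2*23*(1 + 23) + 239 = 2*23*24 + 239 = 1104 + 239 = 1343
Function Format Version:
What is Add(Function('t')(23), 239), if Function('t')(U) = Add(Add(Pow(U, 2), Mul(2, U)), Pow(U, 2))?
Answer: 1343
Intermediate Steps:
Function('t')(U) = Add(Mul(2, U), Mul(2, Pow(U, 2)))
Add(Function('t')(23), 239) = Add(Mul(2, 23, Add(1, 23)), 239) = Add(Mul(2, 23, 24), 239) = Add(1104, 239) = 1343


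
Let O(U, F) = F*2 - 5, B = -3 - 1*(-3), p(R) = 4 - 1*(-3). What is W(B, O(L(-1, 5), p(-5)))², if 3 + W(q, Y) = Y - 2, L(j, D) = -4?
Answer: 16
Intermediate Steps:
p(R) = 7 (p(R) = 4 + 3 = 7)
B = 0 (B = -3 + 3 = 0)
O(U, F) = -5 + 2*F (O(U, F) = 2*F - 5 = -5 + 2*F)
W(q, Y) = -5 + Y (W(q, Y) = -3 + (Y - 2) = -3 + (-2 + Y) = -5 + Y)
W(B, O(L(-1, 5), p(-5)))² = (-5 + (-5 + 2*7))² = (-5 + (-5 + 14))² = (-5 + 9)² = 4² = 16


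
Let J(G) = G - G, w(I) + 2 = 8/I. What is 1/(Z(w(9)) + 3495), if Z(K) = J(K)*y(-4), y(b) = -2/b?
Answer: 1/3495 ≈ 0.00028612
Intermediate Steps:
w(I) = -2 + 8/I
J(G) = 0
Z(K) = 0 (Z(K) = 0*(-2/(-4)) = 0*(-2*(-¼)) = 0*(½) = 0)
1/(Z(w(9)) + 3495) = 1/(0 + 3495) = 1/3495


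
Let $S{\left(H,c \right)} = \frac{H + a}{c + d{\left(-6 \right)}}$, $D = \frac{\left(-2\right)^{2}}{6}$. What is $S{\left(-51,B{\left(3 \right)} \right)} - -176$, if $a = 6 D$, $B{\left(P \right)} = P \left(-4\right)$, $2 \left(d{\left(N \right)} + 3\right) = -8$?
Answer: $\frac{3391}{19} \approx 178.47$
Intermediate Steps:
$d{\left(N \right)} = -7$ ($d{\left(N \right)} = -3 + \frac{1}{2} \left(-8\right) = -3 - 4 = -7$)
$B{\left(P \right)} = - 4 P$
$D = \frac{2}{3}$ ($D = 4 \cdot \frac{1}{6} = \frac{2}{3} \approx 0.66667$)
$a = 4$ ($a = 6 \cdot \frac{2}{3} = 4$)
$S{\left(H,c \right)} = \frac{4 + H}{-7 + c}$ ($S{\left(H,c \right)} = \frac{H + 4}{c - 7} = \frac{4 + H}{-7 + c}$)
$S{\left(-51,B{\left(3 \right)} \right)} - -176 = \frac{4 - 51}{-7 - 12} - -176 = \frac{1}{-7 - 12} \left(-47\right) + 176 = \frac{1}{-19} \left(-47\right) + 176 = \left(- \frac{1}{19}\right) \left(-47\right) + 176 = \frac{47}{19} + 176 = \frac{3391}{19}$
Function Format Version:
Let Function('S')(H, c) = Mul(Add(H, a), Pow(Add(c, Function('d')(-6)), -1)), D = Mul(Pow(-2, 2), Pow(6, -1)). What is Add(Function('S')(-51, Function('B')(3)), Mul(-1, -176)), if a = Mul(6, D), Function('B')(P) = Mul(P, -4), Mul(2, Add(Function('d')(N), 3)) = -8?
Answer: Rational(3391, 19) ≈ 178.47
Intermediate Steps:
Function('d')(N) = -7 (Function('d')(N) = Add(-3, Mul(Rational(1, 2), -8)) = Add(-3, -4) = -7)
Function('B')(P) = Mul(-4, P)
D = Rational(2, 3) (D = Mul(4, Rational(1, 6)) = Rational(2, 3) ≈ 0.66667)
a = 4 (a = Mul(6, Rational(2, 3)) = 4)
Function('S')(H, c) = Mul(Pow(Add(-7, c), -1), Add(4, H)) (Function('S')(H, c) = Mul(Add(H, 4), Pow(Add(c, -7), -1)) = Mul(Add(4, H), Pow(Add(-7, c), -1)) = Mul(Pow(Add(-7, c), -1), Add(4, H)))
Add(Function('S')(-51, Function('B')(3)), Mul(-1, -176)) = Add(Mul(Pow(Add(-7, Mul(-4, 3)), -1), Add(4, -51)), Mul(-1, -176)) = Add(Mul(Pow(Add(-7, -12), -1), -47), 176) = Add(Mul(Pow(-19, -1), -47), 176) = Add(Mul(Rational(-1, 19), -47), 176) = Add(Rational(47, 19), 176) = Rational(3391, 19)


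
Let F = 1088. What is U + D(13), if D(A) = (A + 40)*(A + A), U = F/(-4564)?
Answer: 1572026/1141 ≈ 1377.8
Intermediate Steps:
U = -272/1141 (U = 1088/(-4564) = 1088*(-1/4564) = -272/1141 ≈ -0.23839)
D(A) = 2*A*(40 + A) (D(A) = (40 + A)*(2*A) = 2*A*(40 + A))
U + D(13) = -272/1141 + 2*13*(40 + 13) = -272/1141 + 2*13*53 = -272/1141 + 1378 = 1572026/1141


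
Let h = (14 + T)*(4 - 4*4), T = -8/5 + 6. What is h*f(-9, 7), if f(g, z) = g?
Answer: 9936/5 ≈ 1987.2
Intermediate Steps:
T = 22/5 (T = -8/5 + 6 = 22/5 ≈ 4.4000)
h = -1104/5 (h = (14 + 22/5)*(4 - 4*4) = 92*(4 - 16)/5 = (92/5)*(-12) = -1104/5 ≈ -220.80)
h*f(-9, 7) = -1104/5*(-9) = 9936/5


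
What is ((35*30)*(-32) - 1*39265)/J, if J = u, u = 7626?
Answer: -72865/7626 ≈ -9.5548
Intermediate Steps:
J = 7626
((35*30)*(-32) - 1*39265)/J = ((35*30)*(-32) - 1*39265)/7626 = (1050*(-32) - 39265)*(1/7626) = (-33600 - 39265)*(1/7626) = -72865*1/7626 = -72865/7626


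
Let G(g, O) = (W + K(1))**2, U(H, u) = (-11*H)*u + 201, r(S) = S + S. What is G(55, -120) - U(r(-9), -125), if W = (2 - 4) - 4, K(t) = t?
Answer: 24574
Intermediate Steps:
W = -6 (W = -2 - 4 = -6)
r(S) = 2*S
U(H, u) = 201 - 11*H*u (U(H, u) = -11*H*u + 201 = 201 - 11*H*u)
G(g, O) = 25 (G(g, O) = (-6 + 1)**2 = (-5)**2 = 25)
G(55, -120) - U(r(-9), -125) = 25 - (201 - 11*2*(-9)*(-125)) = 25 - (201 - 11*(-18)*(-125)) = 25 - (201 - 24750) = 25 - 1*(-24549) = 25 + 24549 = 24574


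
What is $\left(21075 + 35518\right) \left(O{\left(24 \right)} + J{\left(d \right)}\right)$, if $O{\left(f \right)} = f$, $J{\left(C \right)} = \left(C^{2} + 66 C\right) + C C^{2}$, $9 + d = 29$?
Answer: $551442192$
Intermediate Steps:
$d = 20$ ($d = -9 + 29 = 20$)
$J{\left(C \right)} = C^{2} + C^{3} + 66 C$ ($J{\left(C \right)} = \left(C^{2} + 66 C\right) + C^{3} = C^{2} + C^{3} + 66 C$)
$\left(21075 + 35518\right) \left(O{\left(24 \right)} + J{\left(d \right)}\right) = \left(21075 + 35518\right) \left(24 + 20 \left(66 + 20 + 20^{2}\right)\right) = 56593 \left(24 + 20 \left(66 + 20 + 400\right)\right) = 56593 \left(24 + 20 \cdot 486\right) = 56593 \left(24 + 9720\right) = 56593 \cdot 9744 = 551442192$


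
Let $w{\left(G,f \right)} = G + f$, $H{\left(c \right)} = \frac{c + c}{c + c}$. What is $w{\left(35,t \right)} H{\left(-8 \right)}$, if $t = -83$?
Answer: $-48$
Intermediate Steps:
$H{\left(c \right)} = 1$ ($H{\left(c \right)} = \frac{2 c}{2 c} = 2 c \frac{1}{2 c} = 1$)
$w{\left(35,t \right)} H{\left(-8 \right)} = \left(35 - 83\right) 1 = \left(-48\right) 1 = -48$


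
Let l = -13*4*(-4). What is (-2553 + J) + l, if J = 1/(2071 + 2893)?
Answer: -11640579/4964 ≈ -2345.0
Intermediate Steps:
l = 208 (l = -52*(-4) = 208)
J = 1/4964 ≈ 0.00020145
(-2553 + J) + l = (-2553 + 1/4964) + 208 = -12673091/4964 + 208 = -11640579/4964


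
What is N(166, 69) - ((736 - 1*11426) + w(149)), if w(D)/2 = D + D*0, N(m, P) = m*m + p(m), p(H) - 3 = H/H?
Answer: 37952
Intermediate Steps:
p(H) = 4 (p(H) = 3 + H/H = 3 + 1 = 4)
N(m, P) = 4 + m² (N(m, P) = m*m + 4 = m² + 4 = 4 + m²)
w(D) = 2*D (w(D) = 2*(D + D*0) = 2*(D + 0) = 2*D)
N(166, 69) - ((736 - 1*11426) + w(149)) = (4 + 166²) - ((736 - 1*11426) + 2*149) = (4 + 27556) - ((736 - 11426) + 298) = 27560 - (-10690 + 298) = 27560 - 1*(-10392) = 27560 + 10392 = 37952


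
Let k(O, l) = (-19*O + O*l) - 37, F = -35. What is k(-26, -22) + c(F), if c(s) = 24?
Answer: 1053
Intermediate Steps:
k(O, l) = -37 - 19*O + O*l
k(-26, -22) + c(F) = (-37 - 19*(-26) - 26*(-22)) + 24 = (-37 + 494 + 572) + 24 = 1029 + 24 = 1053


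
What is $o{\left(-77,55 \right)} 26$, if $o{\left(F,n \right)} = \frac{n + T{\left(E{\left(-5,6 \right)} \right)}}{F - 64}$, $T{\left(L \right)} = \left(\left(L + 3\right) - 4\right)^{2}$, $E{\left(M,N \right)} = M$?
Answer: $- \frac{2366}{141} \approx -16.78$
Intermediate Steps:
$T{\left(L \right)} = \left(-1 + L\right)^{2}$ ($T{\left(L \right)} = \left(\left(3 + L\right) - 4\right)^{2} = \left(-1 + L\right)^{2}$)
$o{\left(F,n \right)} = \frac{36 + n}{-64 + F}$ ($o{\left(F,n \right)} = \frac{n + \left(-1 - 5\right)^{2}}{F - 64} = \frac{n + \left(-6\right)^{2}}{-64 + F} = \frac{n + 36}{-64 + F} = \frac{36 + n}{-64 + F}$)
$o{\left(-77,55 \right)} 26 = \frac{36 + 55}{-64 - 77} \cdot 26 = \frac{1}{-141} \cdot 91 \cdot 26 = \left(- \frac{1}{141}\right) 91 \cdot 26 = \left(- \frac{91}{141}\right) 26 = - \frac{2366}{141}$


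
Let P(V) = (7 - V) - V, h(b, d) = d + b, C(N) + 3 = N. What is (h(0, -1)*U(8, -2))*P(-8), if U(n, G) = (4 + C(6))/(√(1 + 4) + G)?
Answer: -322 - 161*√5 ≈ -682.01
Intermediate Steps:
C(N) = -3 + N
h(b, d) = b + d
U(n, G) = 7/(G + √5) (U(n, G) = (4 + (-3 + 6))/(√(1 + 4) + G) = (4 + 3)/(√5 + G) = 7/(G + √5))
P(V) = 7 - 2*V
(h(0, -1)*U(8, -2))*P(-8) = ((0 - 1)*(7/(-2 + √5)))*(7 - 2*(-8)) = (-7/(-2 + √5))*(7 + 16) = -7/(-2 + √5)*23 = -161/(-2 + √5)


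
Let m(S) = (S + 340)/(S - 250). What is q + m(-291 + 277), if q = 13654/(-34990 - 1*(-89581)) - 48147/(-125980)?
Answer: -7597317363/12608519330 ≈ -0.60255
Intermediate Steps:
q = 4348523797/6877374180 (q = 13654/(-34990 + 89581) - 48147*(-1/125980) = 13654/54591 + 48147/125980 = 4348523797/6877374180 ≈ 0.63229)
m(S) = (340 + S)/(-250 + S)
q + m(-291 + 277) = 4348523797/6877374180 + (340 + (-291 + 277))/(-250 + (-291 + 277)) = 4348523797/6877374180 + (340 - 14)/(-250 - 14) = 4348523797/6877374180 + 326/(-264) = 4348523797/6877374180 - 1/264*326 = 4348523797/6877374180 - 163/132 = -7597317363/12608519330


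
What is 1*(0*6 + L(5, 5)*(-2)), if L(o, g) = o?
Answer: -10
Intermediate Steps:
1*(0*6 + L(5, 5)*(-2)) = 1*(0*6 + 5*(-2)) = 1*(0 - 10) = 1*(-10) = -10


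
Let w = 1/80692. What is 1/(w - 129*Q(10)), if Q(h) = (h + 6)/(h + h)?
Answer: -403460/41637067 ≈ -0.0096899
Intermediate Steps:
Q(h) = (6 + h)/(2*h) (Q(h) = (6 + h)/((2*h)) = (6 + h)*(1/(2*h)) = (6 + h)/(2*h))
w = 1/80692 ≈ 1.2393e-5
1/(w - 129*Q(10)) = 1/(1/80692 - 129*(6 + 10)/(2*10)) = 1/(1/80692 - 129*16/(2*10)) = 1/(1/80692 - 129*⅘) = 1/(1/80692 - 516/5) = 1/(-41637067/403460) = -403460/41637067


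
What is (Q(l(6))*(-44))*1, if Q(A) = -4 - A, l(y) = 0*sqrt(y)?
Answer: 176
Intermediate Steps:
l(y) = 0
(Q(l(6))*(-44))*1 = ((-4 - 1*0)*(-44))*1 = ((-4 + 0)*(-44))*1 = -4*(-44)*1 = 176*1 = 176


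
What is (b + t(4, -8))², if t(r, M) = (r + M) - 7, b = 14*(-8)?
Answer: 15129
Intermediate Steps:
b = -112
t(r, M) = -7 + M + r (t(r, M) = (M + r) - 7 = -7 + M + r)
(b + t(4, -8))² = (-112 + (-7 - 8 + 4))² = (-112 - 11)² = (-123)² = 15129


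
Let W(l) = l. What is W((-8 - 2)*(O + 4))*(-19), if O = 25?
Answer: 5510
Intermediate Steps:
W((-8 - 2)*(O + 4))*(-19) = ((-8 - 2)*(25 + 4))*(-19) = -10*29*(-19) = -290*(-19) = 5510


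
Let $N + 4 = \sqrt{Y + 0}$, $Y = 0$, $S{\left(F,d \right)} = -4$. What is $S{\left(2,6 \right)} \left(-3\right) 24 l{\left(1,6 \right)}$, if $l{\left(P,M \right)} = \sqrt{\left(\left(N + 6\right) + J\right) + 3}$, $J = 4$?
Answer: $864$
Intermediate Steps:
$N = -4$ ($N = -4 + \sqrt{0 + 0} = -4 + \sqrt{0} = -4 + 0 = -4$)
$l{\left(P,M \right)} = 3$ ($l{\left(P,M \right)} = \sqrt{\left(\left(-4 + 6\right) + 4\right) + 3} = \sqrt{\left(2 + 4\right) + 3} = \sqrt{6 + 3} = \sqrt{9} = 3$)
$S{\left(2,6 \right)} \left(-3\right) 24 l{\left(1,6 \right)} = \left(-4\right) \left(-3\right) 24 \cdot 3 = 12 \cdot 24 \cdot 3 = 288 \cdot 3 = 864$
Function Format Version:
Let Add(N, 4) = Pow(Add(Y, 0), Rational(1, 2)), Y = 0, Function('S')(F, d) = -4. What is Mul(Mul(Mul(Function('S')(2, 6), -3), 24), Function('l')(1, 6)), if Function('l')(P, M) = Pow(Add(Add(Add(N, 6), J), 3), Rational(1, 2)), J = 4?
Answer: 864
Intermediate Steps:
N = -4 (N = Add(-4, Pow(Add(0, 0), Rational(1, 2))) = Add(-4, Pow(0, Rational(1, 2))) = Add(-4, 0) = -4)
Function('l')(P, M) = 3 (Function('l')(P, M) = Pow(Add(Add(Add(-4, 6), 4), 3), Rational(1, 2)) = Pow(Add(Add(2, 4), 3), Rational(1, 2)) = Pow(Add(6, 3), Rational(1, 2)) = Pow(9, Rational(1, 2)) = 3)
Mul(Mul(Mul(Function('S')(2, 6), -3), 24), Function('l')(1, 6)) = Mul(Mul(Mul(-4, -3), 24), 3) = Mul(Mul(12, 24), 3) = Mul(288, 3) = 864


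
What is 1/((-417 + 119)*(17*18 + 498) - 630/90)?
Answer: -1/239599 ≈ -4.1736e-6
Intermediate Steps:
1/((-417 + 119)*(17*18 + 498) - 630/90) = 1/(-298*(306 + 498) - 630*1/90) = 1/(-298*804 - 7) = 1/(-239592 - 7) = 1/(-239599) = -1/239599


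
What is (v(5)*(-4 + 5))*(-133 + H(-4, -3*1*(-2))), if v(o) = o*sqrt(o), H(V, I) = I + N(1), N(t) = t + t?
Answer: -625*sqrt(5) ≈ -1397.5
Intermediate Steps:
N(t) = 2*t
H(V, I) = 2 + I (H(V, I) = I + 2*1 = I + 2 = 2 + I)
v(o) = o**(3/2)
(v(5)*(-4 + 5))*(-133 + H(-4, -3*1*(-2))) = (5**(3/2)*(-4 + 5))*(-133 + (2 - 3*1*(-2))) = ((5*sqrt(5))*1)*(-133 + (2 - 3*(-2))) = (5*sqrt(5))*(-133 + (2 + 6)) = (5*sqrt(5))*(-133 + 8) = (5*sqrt(5))*(-125) = -625*sqrt(5)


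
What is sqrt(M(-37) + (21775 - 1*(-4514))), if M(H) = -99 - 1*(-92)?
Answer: sqrt(26282) ≈ 162.12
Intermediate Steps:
M(H) = -7 (M(H) = -99 + 92 = -7)
sqrt(M(-37) + (21775 - 1*(-4514))) = sqrt(-7 + (21775 - 1*(-4514))) = sqrt(-7 + (21775 + 4514)) = sqrt(-7 + 26289) = sqrt(26282)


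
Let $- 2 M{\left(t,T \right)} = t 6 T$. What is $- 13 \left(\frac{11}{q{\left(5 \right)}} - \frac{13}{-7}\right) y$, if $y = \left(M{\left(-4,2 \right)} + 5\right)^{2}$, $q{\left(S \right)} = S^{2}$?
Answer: $- \frac{4395066}{175} \approx -25115.0$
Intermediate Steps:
$M{\left(t,T \right)} = - 3 T t$ ($M{\left(t,T \right)} = - \frac{t 6 T}{2} = - \frac{6 t T}{2} = - \frac{6 T t}{2} = - 3 T t$)
$y = 841$ ($y = \left(\left(-3\right) 2 \left(-4\right) + 5\right)^{2} = \left(24 + 5\right)^{2} = 29^{2} = 841$)
$- 13 \left(\frac{11}{q{\left(5 \right)}} - \frac{13}{-7}\right) y = - 13 \left(\frac{11}{5^{2}} - \frac{13}{-7}\right) 841 = - 13 \left(\frac{11}{25} - - \frac{13}{7}\right) 841 = - 13 \left(11 \cdot \frac{1}{25} + \frac{13}{7}\right) 841 = - 13 \left(\frac{11}{25} + \frac{13}{7}\right) 841 = \left(-13\right) \frac{402}{175} \cdot 841 = \left(- \frac{5226}{175}\right) 841 = - \frac{4395066}{175}$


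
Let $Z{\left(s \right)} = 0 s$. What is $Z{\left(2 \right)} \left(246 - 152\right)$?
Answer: $0$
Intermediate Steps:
$Z{\left(s \right)} = 0$
$Z{\left(2 \right)} \left(246 - 152\right) = 0 \left(246 - 152\right) = 0 \cdot 94 = 0$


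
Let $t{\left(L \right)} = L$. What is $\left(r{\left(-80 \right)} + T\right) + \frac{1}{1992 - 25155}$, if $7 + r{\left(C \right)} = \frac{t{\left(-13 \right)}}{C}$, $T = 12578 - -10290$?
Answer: $\frac{42362648479}{1853040} \approx 22861.0$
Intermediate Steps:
$T = 22868$ ($T = 12578 + 10290 = 22868$)
$r{\left(C \right)} = -7 - \frac{13}{C}$
$\left(r{\left(-80 \right)} + T\right) + \frac{1}{1992 - 25155} = \left(\left(-7 - \frac{13}{-80}\right) + 22868\right) + \frac{1}{1992 - 25155} = \left(\left(-7 - - \frac{13}{80}\right) + 22868\right) + \frac{1}{-23163} = \left(\left(-7 + \frac{13}{80}\right) + 22868\right) - \frac{1}{23163} = \left(- \frac{547}{80} + 22868\right) - \frac{1}{23163} = \frac{1828893}{80} - \frac{1}{23163} = \frac{42362648479}{1853040}$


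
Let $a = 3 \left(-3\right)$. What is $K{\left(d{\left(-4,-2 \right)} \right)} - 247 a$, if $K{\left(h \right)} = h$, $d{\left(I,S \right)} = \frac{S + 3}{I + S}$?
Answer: $\frac{13337}{6} \approx 2222.8$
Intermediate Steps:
$d{\left(I,S \right)} = \frac{3 + S}{I + S}$
$a = -9$
$K{\left(d{\left(-4,-2 \right)} \right)} - 247 a = \frac{3 - 2}{-4 - 2} - -2223 = \frac{1}{-6} \cdot 1 + 2223 = \left(- \frac{1}{6}\right) 1 + 2223 = - \frac{1}{6} + 2223 = \frac{13337}{6}$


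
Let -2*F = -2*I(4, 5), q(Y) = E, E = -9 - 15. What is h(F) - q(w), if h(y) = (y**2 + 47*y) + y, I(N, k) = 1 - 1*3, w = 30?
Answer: -68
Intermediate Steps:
E = -24
I(N, k) = -2 (I(N, k) = 1 - 3 = -2)
q(Y) = -24
F = -2 (F = -(-1)*(-2) = -1/2*4 = -2)
h(y) = y**2 + 48*y
h(F) - q(w) = -2*(48 - 2) - 1*(-24) = -2*46 + 24 = -92 + 24 = -68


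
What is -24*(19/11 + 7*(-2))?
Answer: 3240/11 ≈ 294.55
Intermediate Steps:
-24*(19/11 + 7*(-2)) = -24*(19*(1/11) - 14) = -24*(19/11 - 14) = -24*(-135/11) = 3240/11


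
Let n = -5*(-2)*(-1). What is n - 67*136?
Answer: -9122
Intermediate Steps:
n = -10 (n = 10*(-1) = -10)
n - 67*136 = -10 - 67*136 = -10 - 9112 = -9122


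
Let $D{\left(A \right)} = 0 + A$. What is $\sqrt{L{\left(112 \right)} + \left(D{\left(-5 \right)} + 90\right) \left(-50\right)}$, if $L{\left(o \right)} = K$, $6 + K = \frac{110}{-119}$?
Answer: $\frac{9 i \sqrt{744226}}{119} \approx 65.245 i$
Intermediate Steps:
$D{\left(A \right)} = A$
$K = - \frac{824}{119}$ ($K = -6 + \frac{110}{-119} = -6 + 110 \left(- \frac{1}{119}\right) = -6 - \frac{110}{119} = - \frac{824}{119} \approx -6.9244$)
$L{\left(o \right)} = - \frac{824}{119}$
$\sqrt{L{\left(112 \right)} + \left(D{\left(-5 \right)} + 90\right) \left(-50\right)} = \sqrt{- \frac{824}{119} + \left(-5 + 90\right) \left(-50\right)} = \sqrt{- \frac{824}{119} + 85 \left(-50\right)} = \sqrt{- \frac{824}{119} - 4250} = \sqrt{- \frac{506574}{119}} = \frac{9 i \sqrt{744226}}{119}$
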